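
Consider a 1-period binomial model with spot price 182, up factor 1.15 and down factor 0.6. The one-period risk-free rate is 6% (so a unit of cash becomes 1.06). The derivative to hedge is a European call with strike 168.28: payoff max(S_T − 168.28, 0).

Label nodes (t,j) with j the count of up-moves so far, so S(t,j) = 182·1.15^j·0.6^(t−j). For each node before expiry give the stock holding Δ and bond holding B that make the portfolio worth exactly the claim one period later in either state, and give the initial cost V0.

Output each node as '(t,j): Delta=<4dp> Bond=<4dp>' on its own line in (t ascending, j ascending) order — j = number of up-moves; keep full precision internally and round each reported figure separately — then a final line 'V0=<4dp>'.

(0,0): Delta=0.4098 Bond=-42.2161
V0=32.3657

Risk-neutral probability p* = (R−d)/(u−d) = (1.06−0.6)/(1.15−0.6) = 0.8364.
Payoff layer (t=1): V(1,0)=0.0000, V(1,1)=41.0200
(0,0): S=182.0000. Δ = (V_up−V_dn)/(S_up−S_dn) = (41.0200−0.0000)/(209.3000−109.2000) = 0.4098. V = [p*·41.0200 + (1−p*)·0.0000]/1.06 = 32.3657. B = V − Δ·S = -42.2161.
Check: Δ(0,0)·S0 + B(0,0) = 32.3657 = V0.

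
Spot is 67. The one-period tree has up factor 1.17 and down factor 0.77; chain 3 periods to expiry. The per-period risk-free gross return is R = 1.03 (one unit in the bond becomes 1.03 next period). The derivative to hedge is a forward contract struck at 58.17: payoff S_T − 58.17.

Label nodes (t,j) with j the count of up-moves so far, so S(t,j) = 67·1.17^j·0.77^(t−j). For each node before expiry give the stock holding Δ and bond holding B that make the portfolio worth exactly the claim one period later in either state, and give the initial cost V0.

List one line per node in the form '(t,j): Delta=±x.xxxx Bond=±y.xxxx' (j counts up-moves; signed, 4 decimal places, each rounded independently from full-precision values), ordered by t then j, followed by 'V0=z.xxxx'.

Under the risk-neutral measure, an up-move has probability p* = (R−d)/(u−d) = 0.6500 and values discount at R = 1.03.
Terminal values V(3,·): V(3,0)=-27.5823, V(3,1)=-11.6926, V(3,2)=12.4516, V(3,3)=49.1381
(2,0): S=39.7243. Δ = (V_up−V_dn)/(S_up−S_dn) = (-11.6926−-27.5823)/(46.4774−30.5877) = 1.0000. V = [p*·-11.6926 + (1−p*)·-27.5823]/1.03 = -16.7514. B = V − Δ·S = -56.4757.
(2,1): S=60.3603. Δ = (V_up−V_dn)/(S_up−S_dn) = (12.4516−-11.6926)/(70.6216−46.4774) = 1.0000. V = [p*·12.4516 + (1−p*)·-11.6926]/1.03 = 3.8846. B = V − Δ·S = -56.4757.
(2,2): S=91.7163. Δ = (V_up−V_dn)/(S_up−S_dn) = (49.1381−12.4516)/(107.3081−70.6216) = 1.0000. V = [p*·49.1381 + (1−p*)·12.4516]/1.03 = 35.2406. B = V − Δ·S = -56.4757.
(1,0): S=51.5900. Δ = (V_up−V_dn)/(S_up−S_dn) = (3.8846−-16.7514)/(60.3603−39.7243) = 1.0000. V = [p*·3.8846 + (1−p*)·-16.7514]/1.03 = -3.2408. B = V − Δ·S = -54.8308.
(1,1): S=78.3900. Δ = (V_up−V_dn)/(S_up−S_dn) = (35.2406−3.8846)/(91.7163−60.3603) = 1.0000. V = [p*·35.2406 + (1−p*)·3.8846]/1.03 = 23.5592. B = V − Δ·S = -54.8308.
(0,0): S=67.0000. Δ = (V_up−V_dn)/(S_up−S_dn) = (23.5592−-3.2408)/(78.3900−51.5900) = 1.0000. V = [p*·23.5592 + (1−p*)·-3.2408]/1.03 = 13.7662. B = V − Δ·S = -53.2338.
Self-financing check: at every node Δ·S+B equals the discounted successor values.

(0,0): Delta=1.0000 Bond=-53.2338
(1,0): Delta=1.0000 Bond=-54.8308
(1,1): Delta=1.0000 Bond=-54.8308
(2,0): Delta=1.0000 Bond=-56.4757
(2,1): Delta=1.0000 Bond=-56.4757
(2,2): Delta=1.0000 Bond=-56.4757
V0=13.7662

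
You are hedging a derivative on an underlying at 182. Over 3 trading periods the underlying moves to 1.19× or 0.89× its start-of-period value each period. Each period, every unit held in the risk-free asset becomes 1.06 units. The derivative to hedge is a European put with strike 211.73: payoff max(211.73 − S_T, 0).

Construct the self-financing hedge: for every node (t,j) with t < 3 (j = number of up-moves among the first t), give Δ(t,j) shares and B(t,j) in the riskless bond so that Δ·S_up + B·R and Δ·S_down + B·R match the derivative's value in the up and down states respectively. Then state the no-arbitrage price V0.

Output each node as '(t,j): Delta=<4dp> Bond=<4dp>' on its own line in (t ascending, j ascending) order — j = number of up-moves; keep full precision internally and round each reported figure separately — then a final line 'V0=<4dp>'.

(0,0): Delta=-0.4540 Bond=99.0968
(1,0): Delta=-0.8058 Bond=162.0315
(1,1): Delta=-0.2528 Bond=61.4629
(2,0): Delta=-1.0000 Bond=199.7453
(2,1): Delta=-0.6948 Bond=150.3478
(2,2): Delta=0.0000 Bond=0.0000
V0=16.4681

Since d<R<u, set p* = (R−d)/(u−d) = 0.5667; price each node as the discounted p*-expectation of its children.
Terminal values V(3,·): V(3,0)=83.4256, V(3,1)=40.1770, V(3,2)=0.0000, V(3,3)=0.0000
  t=2,j=0: stock 144.1622 → up 171.5530 (V=40.1770), down 128.3044 (V=83.4256). Price 55.5831; hedge Δ=-1.0000, bond B=199.7453.
  t=2,j=1: stock 192.7562 → up 229.3799 (V=0.0000), down 171.5530 (V=40.1770). Price 16.4246; hedge Δ=-0.6948, bond B=150.3478.
  t=2,j=2: stock 257.7302 → up 306.6989 (V=0.0000), down 229.3799 (V=0.0000). Price 0.0000; hedge Δ=0.0000, bond B=0.0000.
  t=1,j=0: stock 161.9800 → up 192.7562 (V=16.4246), down 144.1622 (V=55.5831). Price 31.5031; hedge Δ=-0.8058, bond B=162.0315.
  t=1,j=1: stock 216.5800 → up 257.7302 (V=0.0000), down 192.7562 (V=16.4246). Price 6.7144; hedge Δ=-0.2528, bond B=61.4629.
  t=0,j=0: stock 182.0000 → up 216.5800 (V=6.7144), down 161.9800 (V=31.5031). Price 16.4681; hedge Δ=-0.4540, bond B=99.0968.
Check: Δ(0,0)·S0 + B(0,0) = 16.4681 = V0.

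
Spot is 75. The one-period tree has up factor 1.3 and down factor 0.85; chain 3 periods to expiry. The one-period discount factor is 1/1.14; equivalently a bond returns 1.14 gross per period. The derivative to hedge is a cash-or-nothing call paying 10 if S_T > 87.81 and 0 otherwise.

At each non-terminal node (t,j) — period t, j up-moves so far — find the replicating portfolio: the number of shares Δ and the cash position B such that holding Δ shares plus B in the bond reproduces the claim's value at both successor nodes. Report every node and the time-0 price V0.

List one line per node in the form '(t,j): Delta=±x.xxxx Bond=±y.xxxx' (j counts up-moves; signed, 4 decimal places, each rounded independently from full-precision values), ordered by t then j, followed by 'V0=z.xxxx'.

(0,0): Delta=0.1045 Bond=-3.0395
(1,0): Delta=0.1971 Bond=-9.3666
(1,1): Delta=0.0711 Bond=-0.2090
(2,0): Delta=0.0000 Bond=0.0000
(2,1): Delta=0.2681 Bond=-16.5692
(2,2): Delta=0.0000 Bond=8.7719
V0=4.7966

Risk-neutral probability p* = (R−d)/(u−d) = (1.14−0.85)/(1.3−0.85) = 0.6444.
Terminal values V(3,·): V(3,0)=0.0000, V(3,1)=0.0000, V(3,2)=10.0000, V(3,3)=10.0000
(2,0): S=54.1875. Δ = (V_up−V_dn)/(S_up−S_dn) = (0.0000−0.0000)/(70.4437−46.0594) = 0.0000. V = [p*·0.0000 + (1−p*)·0.0000]/1.14 = 0.0000. B = V − Δ·S = 0.0000.
(2,1): S=82.8750. Δ = (V_up−V_dn)/(S_up−S_dn) = (10.0000−0.0000)/(107.7375−70.4437) = 0.2681. V = [p*·10.0000 + (1−p*)·0.0000]/1.14 = 5.6530. B = V − Δ·S = -16.5692.
(2,2): S=126.7500. Δ = (V_up−V_dn)/(S_up−S_dn) = (10.0000−10.0000)/(164.7750−107.7375) = 0.0000. V = [p*·10.0000 + (1−p*)·10.0000]/1.14 = 8.7719. B = V − Δ·S = 8.7719.
(1,0): S=63.7500. Δ = (V_up−V_dn)/(S_up−S_dn) = (5.6530−0.0000)/(82.8750−54.1875) = 0.1971. V = [p*·5.6530 + (1−p*)·0.0000]/1.14 = 3.1957. B = V − Δ·S = -9.3666.
(1,1): S=97.5000. Δ = (V_up−V_dn)/(S_up−S_dn) = (8.7719−5.6530)/(126.7500−82.8750) = 0.0711. V = [p*·8.7719 + (1−p*)·5.6530]/1.14 = 6.7219. B = V − Δ·S = -0.2090.
(0,0): S=75.0000. Δ = (V_up−V_dn)/(S_up−S_dn) = (6.7219−3.1957)/(97.5000−63.7500) = 0.1045. V = [p*·6.7219 + (1−p*)·3.1957]/1.14 = 4.7966. B = V − Δ·S = -3.0395.
Check: Δ(0,0)·S0 + B(0,0) = 4.7966 = V0.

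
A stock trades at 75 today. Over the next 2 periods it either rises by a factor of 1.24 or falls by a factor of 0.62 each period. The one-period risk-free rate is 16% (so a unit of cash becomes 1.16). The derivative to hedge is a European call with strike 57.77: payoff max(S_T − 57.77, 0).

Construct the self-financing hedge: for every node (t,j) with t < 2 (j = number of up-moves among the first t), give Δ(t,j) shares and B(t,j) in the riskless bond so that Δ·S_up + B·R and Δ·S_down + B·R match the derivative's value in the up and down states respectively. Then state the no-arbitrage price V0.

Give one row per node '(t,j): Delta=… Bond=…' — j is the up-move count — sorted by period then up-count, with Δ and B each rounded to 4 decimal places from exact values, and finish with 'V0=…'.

No-arbitrage ⇒ martingale measure with p* = (R−d)/(u−d) = 0.8710.
Payoff layer (t=2): V(2,0)=0.0000, V(2,1)=0.0000, V(2,2)=57.5500
Node (1,0) S=46.5000: V=(p*·0.0000+(1−p*)·0.0000)/1.16=0.0000; Δ=(0.0000−0.0000)/(57.6600−28.8300)=0.0000; B=V−Δ·S=0.0000
Node (1,1) S=93.0000: V=(p*·57.5500+(1−p*)·0.0000)/1.16=43.2105; Δ=(57.5500−0.0000)/(115.3200−57.6600)=0.9981; B=V−Δ·S=-49.6121
Node (0,0) S=75.0000: V=(p*·43.2105+(1−p*)·0.0000)/1.16=32.4439; Δ=(43.2105−0.0000)/(93.0000−46.5000)=0.9293; B=V−Δ·S=-37.2504
The time-0 hedge costs 32.4439, which is the no-arbitrage price.

(0,0): Delta=0.9293 Bond=-37.2504
(1,0): Delta=0.0000 Bond=0.0000
(1,1): Delta=0.9981 Bond=-49.6121
V0=32.4439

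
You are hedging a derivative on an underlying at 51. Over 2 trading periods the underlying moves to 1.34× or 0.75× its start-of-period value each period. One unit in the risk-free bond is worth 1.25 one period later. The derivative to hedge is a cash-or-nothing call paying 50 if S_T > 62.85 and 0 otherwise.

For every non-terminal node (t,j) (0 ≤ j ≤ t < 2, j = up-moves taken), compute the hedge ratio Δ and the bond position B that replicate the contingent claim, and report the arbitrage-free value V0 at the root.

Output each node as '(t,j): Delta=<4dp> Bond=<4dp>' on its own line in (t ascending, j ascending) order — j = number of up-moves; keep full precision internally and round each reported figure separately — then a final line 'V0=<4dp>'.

Risk-neutral probability p* = (R−d)/(u−d) = (1.25−0.75)/(1.34−0.75) = 0.8475.
Terminal values V(2,·): V(2,0)=0.0000, V(2,1)=0.0000, V(2,2)=50.0000
Node (1,0) S=38.2500: V=(p*·0.0000+(1−p*)·0.0000)/1.25=0.0000; Δ=(0.0000−0.0000)/(51.2550−28.6875)=0.0000; B=V−Δ·S=0.0000
Node (1,1) S=68.3400: V=(p*·50.0000+(1−p*)·0.0000)/1.25=33.8983; Δ=(50.0000−0.0000)/(91.5756−51.2550)=1.2401; B=V−Δ·S=-50.8475
Node (0,0) S=51.0000: V=(p*·33.8983+(1−p*)·0.0000)/1.25=22.9819; Δ=(33.8983−0.0000)/(68.3400−38.2500)=1.1266; B=V−Δ·S=-34.4729
The time-0 hedge costs 22.9819, which is the no-arbitrage price.

(0,0): Delta=1.1266 Bond=-34.4729
(1,0): Delta=0.0000 Bond=0.0000
(1,1): Delta=1.2401 Bond=-50.8475
V0=22.9819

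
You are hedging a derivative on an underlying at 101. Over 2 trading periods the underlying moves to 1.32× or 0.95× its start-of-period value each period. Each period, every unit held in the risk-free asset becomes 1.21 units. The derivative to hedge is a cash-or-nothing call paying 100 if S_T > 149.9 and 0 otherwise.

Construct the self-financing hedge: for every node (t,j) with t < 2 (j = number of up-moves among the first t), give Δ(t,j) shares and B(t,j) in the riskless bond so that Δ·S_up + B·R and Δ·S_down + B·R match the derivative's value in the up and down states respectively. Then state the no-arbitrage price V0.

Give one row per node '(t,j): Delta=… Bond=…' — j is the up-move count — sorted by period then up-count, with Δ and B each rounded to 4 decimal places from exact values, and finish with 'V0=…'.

(0,0): Delta=1.5540 Bond=-123.2318
(1,0): Delta=0.0000 Bond=0.0000
(1,1): Delta=2.0272 Bond=-212.1957
V0=33.7266

Since d<R<u, set p* = (R−d)/(u−d) = 0.7027; price each node as the discounted p*-expectation of its children.
At expiry t=2: V(2,0)=0.0000, V(2,1)=0.0000, V(2,2)=100.0000
(1,0): S=95.9500. Δ = (V_up−V_dn)/(S_up−S_dn) = (0.0000−0.0000)/(126.6540−91.1525) = 0.0000. V = [p*·0.0000 + (1−p*)·0.0000]/1.21 = 0.0000. B = V − Δ·S = 0.0000.
(1,1): S=133.3200. Δ = (V_up−V_dn)/(S_up−S_dn) = (100.0000−0.0000)/(175.9824−126.6540) = 2.0272. V = [p*·100.0000 + (1−p*)·0.0000]/1.21 = 58.0746. B = V − Δ·S = -212.1957.
(0,0): S=101.0000. Δ = (V_up−V_dn)/(S_up−S_dn) = (58.0746−0.0000)/(133.3200−95.9500) = 1.5540. V = [p*·58.0746 + (1−p*)·0.0000]/1.21 = 33.7266. B = V − Δ·S = -123.2318.
Each (Δ,B) replicates both successor values, so the strategy is self-financing and V0 is arbitrage-free.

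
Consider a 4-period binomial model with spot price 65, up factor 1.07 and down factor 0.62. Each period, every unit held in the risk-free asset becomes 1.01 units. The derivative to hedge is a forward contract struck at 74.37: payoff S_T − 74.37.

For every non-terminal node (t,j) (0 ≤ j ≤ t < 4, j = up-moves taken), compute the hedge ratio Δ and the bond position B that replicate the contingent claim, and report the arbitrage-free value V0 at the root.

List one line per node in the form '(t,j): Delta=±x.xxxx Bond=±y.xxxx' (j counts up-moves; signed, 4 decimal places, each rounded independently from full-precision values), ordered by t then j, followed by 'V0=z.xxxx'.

Risk-neutral probability p* = (R−d)/(u−d) = (1.01−0.62)/(1.07−0.62) = 0.8667.
Terminal payoffs: V(4,0)=-64.7654, V(4,1)=-57.7943, V(4,2)=-45.7635, V(4,3)=-25.0008, V(4,4)=10.8317
Node (3,0) S=15.4913: V=(p*·-57.7943+(1−p*)·-64.7654)/1.01=-58.1423; Δ=(-57.7943−-64.7654)/(16.5757−9.6046)=1.0000; B=V−Δ·S=-73.6337
Node (3,1) S=26.7350: V=(p*·-45.7635+(1−p*)·-57.7943)/1.01=-46.8986; Δ=(-45.7635−-57.7943)/(28.6065−16.5757)=1.0000; B=V−Δ·S=-73.6337
Node (3,2) S=46.1395: V=(p*·-25.0008+(1−p*)·-45.7635)/1.01=-27.4942; Δ=(-25.0008−-45.7635)/(49.3692−28.6065)=1.0000; B=V−Δ·S=-73.6337
Node (3,3) S=79.6278: V=(p*·10.8317+(1−p*)·-25.0008)/1.01=5.9941; Δ=(10.8317−-25.0008)/(85.2017−49.3692)=1.0000; B=V−Δ·S=-73.6337
Node (2,0) S=24.9860: V=(p*·-46.8986+(1−p*)·-58.1423)/1.01=-47.9186; Δ=(-46.8986−-58.1423)/(26.7350−15.4913)=1.0000; B=V−Δ·S=-72.9046
Node (2,1) S=43.1210: V=(p*·-27.4942+(1−p*)·-46.8986)/1.01=-29.7836; Δ=(-27.4942−-46.8986)/(46.1395−26.7350)=1.0000; B=V−Δ·S=-72.9046
Node (2,2) S=74.4185: V=(p*·5.9941+(1−p*)·-27.4942)/1.01=1.5139; Δ=(5.9941−-27.4942)/(79.6278−46.1395)=1.0000; B=V−Δ·S=-72.9046
Node (1,0) S=40.3000: V=(p*·-29.7836+(1−p*)·-47.9186)/1.01=-31.8828; Δ=(-29.7836−-47.9186)/(43.1210−24.9860)=1.0000; B=V−Δ·S=-72.1828
Node (1,1) S=69.5500: V=(p*·1.5139+(1−p*)·-29.7836)/1.01=-2.6328; Δ=(1.5139−-29.7836)/(74.4185−43.1210)=1.0000; B=V−Δ·S=-72.1828
Node (0,0) S=65.0000: V=(p*·-2.6328+(1−p*)·-31.8828)/1.01=-6.4681; Δ=(-2.6328−-31.8828)/(69.5500−40.3000)=1.0000; B=V−Δ·S=-71.4681
Self-financing check: at every node Δ·S+B equals the discounted successor values.

(0,0): Delta=1.0000 Bond=-71.4681
(1,0): Delta=1.0000 Bond=-72.1828
(1,1): Delta=1.0000 Bond=-72.1828
(2,0): Delta=1.0000 Bond=-72.9046
(2,1): Delta=1.0000 Bond=-72.9046
(2,2): Delta=1.0000 Bond=-72.9046
(3,0): Delta=1.0000 Bond=-73.6337
(3,1): Delta=1.0000 Bond=-73.6337
(3,2): Delta=1.0000 Bond=-73.6337
(3,3): Delta=1.0000 Bond=-73.6337
V0=-6.4681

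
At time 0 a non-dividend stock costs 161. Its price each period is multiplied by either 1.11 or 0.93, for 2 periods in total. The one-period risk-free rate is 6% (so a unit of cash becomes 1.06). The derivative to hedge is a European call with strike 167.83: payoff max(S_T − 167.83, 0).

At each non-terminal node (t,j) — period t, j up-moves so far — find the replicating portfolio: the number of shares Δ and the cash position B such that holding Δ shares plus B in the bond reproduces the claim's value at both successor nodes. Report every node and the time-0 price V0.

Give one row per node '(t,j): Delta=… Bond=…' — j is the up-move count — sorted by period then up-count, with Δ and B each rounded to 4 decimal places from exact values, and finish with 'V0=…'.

(0,0): Delta=0.7180 Bond=-101.4172
(1,0): Delta=0.0000 Bond=0.0000
(1,1): Delta=0.9493 Bond=-148.8492
V0=14.1766

Since d<R<u, set p* = (R−d)/(u−d) = 0.7222; price each node as the discounted p*-expectation of its children.
At expiry t=2: V(2,0)=0.0000, V(2,1)=0.0000, V(2,2)=30.5381
Node (1,0) S=149.7300: V=(p*·0.0000+(1−p*)·0.0000)/1.06=0.0000; Δ=(0.0000−0.0000)/(166.2003−139.2489)=0.0000; B=V−Δ·S=0.0000
Node (1,1) S=178.7100: V=(p*·30.5381+(1−p*)·0.0000)/1.06=20.8069; Δ=(30.5381−0.0000)/(198.3681−166.2003)=0.9493; B=V−Δ·S=-148.8492
Node (0,0) S=161.0000: V=(p*·20.8069+(1−p*)·0.0000)/1.06=14.1766; Δ=(20.8069−0.0000)/(178.7100−149.7300)=0.7180; B=V−Δ·S=-101.4172
Self-financing check: at every node Δ·S+B equals the discounted successor values.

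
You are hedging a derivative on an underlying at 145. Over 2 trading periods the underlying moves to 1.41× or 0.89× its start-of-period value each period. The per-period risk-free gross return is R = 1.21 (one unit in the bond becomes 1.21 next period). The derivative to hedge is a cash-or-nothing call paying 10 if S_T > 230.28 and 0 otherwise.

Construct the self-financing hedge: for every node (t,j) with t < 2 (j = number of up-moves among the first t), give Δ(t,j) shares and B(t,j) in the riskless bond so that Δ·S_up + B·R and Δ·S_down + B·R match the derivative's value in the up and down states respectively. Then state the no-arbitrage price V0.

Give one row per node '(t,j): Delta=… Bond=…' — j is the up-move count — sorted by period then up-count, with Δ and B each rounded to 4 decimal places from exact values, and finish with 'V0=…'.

(0,0): Delta=0.0675 Bond=-7.1939
(1,0): Delta=0.0000 Bond=0.0000
(1,1): Delta=0.0941 Bond=-14.1449
V0=2.5866

No-arbitrage ⇒ martingale measure with p* = (R−d)/(u−d) = 0.6154.
Terminal values V(2,·): V(2,0)=0.0000, V(2,1)=0.0000, V(2,2)=10.0000
(1,0): S=129.0500. Δ = (V_up−V_dn)/(S_up−S_dn) = (0.0000−0.0000)/(181.9605−114.8545) = 0.0000. V = [p*·0.0000 + (1−p*)·0.0000]/1.21 = 0.0000. B = V − Δ·S = 0.0000.
(1,1): S=204.4500. Δ = (V_up−V_dn)/(S_up−S_dn) = (10.0000−0.0000)/(288.2745−181.9605) = 0.0941. V = [p*·10.0000 + (1−p*)·0.0000]/1.21 = 5.0858. B = V − Δ·S = -14.1449.
(0,0): S=145.0000. Δ = (V_up−V_dn)/(S_up−S_dn) = (5.0858−0.0000)/(204.4500−129.0500) = 0.0675. V = [p*·5.0858 + (1−p*)·0.0000]/1.21 = 2.5866. B = V − Δ·S = -7.1939.
The time-0 hedge costs 2.5866, which is the no-arbitrage price.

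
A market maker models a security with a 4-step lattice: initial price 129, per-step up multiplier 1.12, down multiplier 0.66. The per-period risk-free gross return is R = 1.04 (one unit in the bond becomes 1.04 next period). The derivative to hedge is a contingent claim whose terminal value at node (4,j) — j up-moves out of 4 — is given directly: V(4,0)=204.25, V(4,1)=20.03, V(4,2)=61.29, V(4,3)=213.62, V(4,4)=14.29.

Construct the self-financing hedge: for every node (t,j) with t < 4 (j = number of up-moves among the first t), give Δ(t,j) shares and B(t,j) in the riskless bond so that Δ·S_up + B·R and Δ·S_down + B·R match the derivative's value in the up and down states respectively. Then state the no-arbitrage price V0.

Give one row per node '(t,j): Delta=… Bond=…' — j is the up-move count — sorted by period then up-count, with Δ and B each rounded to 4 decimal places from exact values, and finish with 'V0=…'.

(0,0): Delta=-0.8391 Bond=192.4895
(1,0): Delta=2.6024 Bond=-92.8174
(1,1): Delta=-1.2661 Bond=261.8746
(2,0): Delta=0.0761 Bond=45.4258
(2,1): Delta=2.9158 Bond=-126.4156
(2,2): Delta=-1.7849 Bond=356.3001
(3,0): Delta=-10.7984 Bond=450.5439
(3,1): Delta=1.4252 Bond=-37.6626
(3,2): Delta=3.1007 Bond=-151.2216
(3,3): Delta=-2.3910 Bond=480.3992
V0=84.2448

The replicating-portfolio and risk-neutral prices coincide; use p* = (1.04−0.66)/(1.12−0.66) = 0.8261 for the latter.
Terminal values V(4,·): V(4,0)=204.2500, V(4,1)=20.0300, V(4,2)=61.2900, V(4,3)=213.6200, V(4,4)=14.2900
(3,0): S=37.0870. Δ = (V_up−V_dn)/(S_up−S_dn) = (20.0300−204.2500)/(41.5374−24.4774) = -10.7984. V = [p*·20.0300 + (1−p*)·204.2500]/1.04 = 50.0656. B = V − Δ·S = 450.5439.
(3,1): S=62.9355. Δ = (V_up−V_dn)/(S_up−S_dn) = (61.2900−20.0300)/(70.4877−41.5374) = 1.4252. V = [p*·61.2900 + (1−p*)·20.0300]/1.04 = 52.0330. B = V − Δ·S = -37.6626.
(3,2): S=106.7996. Δ = (V_up−V_dn)/(S_up−S_dn) = (213.6200−61.2900)/(119.6156−70.4877) = 3.1007. V = [p*·213.6200 + (1−p*)·61.2900]/1.04 = 179.9306. B = V − Δ·S = -151.2216.
(3,3): S=181.2357. Δ = (V_up−V_dn)/(S_up−S_dn) = (14.2900−213.6200)/(202.9840−119.6156) = -2.3910. V = [p*·14.2900 + (1−p*)·213.6200]/1.04 = 47.0732. B = V − Δ·S = 480.3992.
(2,0): S=56.1924. Δ = (V_up−V_dn)/(S_up−S_dn) = (52.0330−50.0656)/(62.9355−37.0870) = 0.0761. V = [p*·52.0330 + (1−p*)·50.0656]/1.04 = 49.7028. B = V − Δ·S = 45.4258.
(2,1): S=95.3568. Δ = (V_up−V_dn)/(S_up−S_dn) = (179.9306−52.0330)/(106.7996−62.9355) = 2.9158. V = [p*·179.9306 + (1−p*)·52.0330]/1.04 = 151.6226. B = V − Δ·S = -126.4156.
(2,2): S=161.8176. Δ = (V_up−V_dn)/(S_up−S_dn) = (47.0732−179.9306)/(181.2357−106.7996) = -1.7849. V = [p*·47.0732 + (1−p*)·179.9306]/1.04 = 67.4796. B = V − Δ·S = 356.3001.
(1,0): S=85.1400. Δ = (V_up−V_dn)/(S_up−S_dn) = (151.6226−49.7028)/(95.3568−56.1924) = 2.6024. V = [p*·151.6226 + (1−p*)·49.7028]/1.04 = 128.7475. B = V − Δ·S = -92.8174.
(1,1): S=144.4800. Δ = (V_up−V_dn)/(S_up−S_dn) = (67.4796−151.6226)/(161.8176−95.3568) = -1.2661. V = [p*·67.4796 + (1−p*)·151.6226]/1.04 = 78.9550. B = V − Δ·S = 261.8746.
(0,0): S=129.0000. Δ = (V_up−V_dn)/(S_up−S_dn) = (78.9550−128.7475)/(144.4800−85.1400) = -0.8391. V = [p*·78.9550 + (1−p*)·128.7475]/1.04 = 84.2448. B = V − Δ·S = 192.4895.
Each (Δ,B) replicates both successor values, so the strategy is self-financing and V0 is arbitrage-free.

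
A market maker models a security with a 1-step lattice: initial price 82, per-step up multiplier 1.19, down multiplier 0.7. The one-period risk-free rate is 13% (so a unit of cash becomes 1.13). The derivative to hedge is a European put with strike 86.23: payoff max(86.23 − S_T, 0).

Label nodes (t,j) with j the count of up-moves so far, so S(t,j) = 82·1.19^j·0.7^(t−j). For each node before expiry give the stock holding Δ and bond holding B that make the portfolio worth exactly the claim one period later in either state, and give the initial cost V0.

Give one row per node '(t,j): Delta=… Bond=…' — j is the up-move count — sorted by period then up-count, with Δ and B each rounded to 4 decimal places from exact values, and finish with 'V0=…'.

Risk-neutral probability p* = (R−d)/(u−d) = (1.13−0.7)/(1.19−0.7) = 0.8776.
Terminal payoffs: V(1,0)=28.8300, V(1,1)=0.0000
Node (0,0) S=82.0000: V=(p*·0.0000+(1−p*)·28.8300)/1.13=3.1241; Δ=(0.0000−28.8300)/(97.5800−57.4000)=-0.7175; B=V−Δ·S=61.9608
Check: Δ(0,0)·S0 + B(0,0) = 3.1241 = V0.

(0,0): Delta=-0.7175 Bond=61.9608
V0=3.1241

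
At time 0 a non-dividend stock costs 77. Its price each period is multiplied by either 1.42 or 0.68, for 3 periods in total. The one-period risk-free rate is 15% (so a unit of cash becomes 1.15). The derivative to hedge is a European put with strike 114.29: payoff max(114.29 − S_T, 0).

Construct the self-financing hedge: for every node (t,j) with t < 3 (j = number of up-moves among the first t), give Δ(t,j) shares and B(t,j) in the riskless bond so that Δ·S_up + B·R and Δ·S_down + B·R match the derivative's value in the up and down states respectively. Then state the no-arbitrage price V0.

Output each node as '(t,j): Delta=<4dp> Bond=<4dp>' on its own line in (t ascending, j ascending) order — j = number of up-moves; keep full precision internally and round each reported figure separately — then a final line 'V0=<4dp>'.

Risk-neutral probability p* = (R−d)/(u−d) = (1.15−0.68)/(1.42−0.68) = 0.6351.
Payoff layer (t=3): V(3,0)=90.0787, V(3,1)=63.7312, V(3,2)=8.7113, V(3,3)=0.0000
Node (2,0) S=35.6048: V=(p*·63.7312+(1−p*)·90.0787)/1.15=63.7778; Δ=(63.7312−90.0787)/(50.5588−24.2113)=-1.0000; B=V−Δ·S=99.3826
Node (2,1) S=74.3512: V=(p*·8.7113+(1−p*)·63.7312)/1.15=25.0314; Δ=(8.7113−63.7312)/(105.5787−50.5588)=-1.0000; B=V−Δ·S=99.3826
Node (2,2) S=155.2628: V=(p*·0.0000+(1−p*)·8.7113)/1.15=2.7639; Δ=(0.0000−8.7113)/(220.4732−105.5787)=-0.0758; B=V−Δ·S=14.5359
Node (1,0) S=52.3600: V=(p*·25.0314+(1−p*)·63.7778)/1.15=34.0597; Δ=(25.0314−63.7778)/(74.3512−35.6048)=-1.0000; B=V−Δ·S=86.4197
Node (1,1) S=109.3400: V=(p*·2.7639+(1−p*)·25.0314)/1.15=9.4683; Δ=(2.7639−25.0314)/(155.2628−74.3512)=-0.2752; B=V−Δ·S=39.5595
Node (0,0) S=77.0000: V=(p*·9.4683+(1−p*)·34.0597)/1.15=16.0355; Δ=(9.4683−34.0597)/(109.3400−52.3600)=-0.4316; B=V−Δ·S=49.2671
Self-financing check: at every node Δ·S+B equals the discounted successor values.

(0,0): Delta=-0.4316 Bond=49.2671
(1,0): Delta=-1.0000 Bond=86.4197
(1,1): Delta=-0.2752 Bond=39.5595
(2,0): Delta=-1.0000 Bond=99.3826
(2,1): Delta=-1.0000 Bond=99.3826
(2,2): Delta=-0.0758 Bond=14.5359
V0=16.0355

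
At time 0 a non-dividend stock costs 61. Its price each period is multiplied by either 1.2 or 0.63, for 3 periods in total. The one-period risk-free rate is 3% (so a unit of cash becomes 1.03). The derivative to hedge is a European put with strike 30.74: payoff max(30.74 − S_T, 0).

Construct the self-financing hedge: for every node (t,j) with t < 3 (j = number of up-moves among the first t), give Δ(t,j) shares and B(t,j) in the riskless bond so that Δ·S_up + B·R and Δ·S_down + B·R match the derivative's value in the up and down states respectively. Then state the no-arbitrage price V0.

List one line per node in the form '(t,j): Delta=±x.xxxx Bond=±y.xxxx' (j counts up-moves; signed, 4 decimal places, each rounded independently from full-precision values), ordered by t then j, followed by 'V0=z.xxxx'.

No-arbitrage ⇒ martingale measure with p* = (R−d)/(u−d) = 0.7018.
Terminal values V(3,·): V(3,0)=15.4871, V(3,1)=1.6869, V(3,2)=0.0000, V(3,3)=0.0000
  t=2,j=0: stock 24.2109 → up 29.0531 (V=1.6869), down 15.2529 (V=15.4871). Price 5.6338; hedge Δ=-1.0000, bond B=29.8447.
  t=2,j=1: stock 46.1160 → up 55.3392 (V=0.0000), down 29.0531 (V=1.6869). Price 0.4885; hedge Δ=-0.0642, bond B=3.4480.
  t=2,j=2: stock 87.8400 → up 105.4080 (V=0.0000), down 55.3392 (V=0.0000). Price 0.0000; hedge Δ=0.0000, bond B=0.0000.
  t=1,j=0: stock 38.4300 → up 46.1160 (V=0.4885), down 24.2109 (V=5.6338). Price 1.9641; hedge Δ=-0.2349, bond B=10.9909.
  t=1,j=1: stock 73.2000 → up 87.8400 (V=0.0000), down 46.1160 (V=0.4885). Price 0.1414; hedge Δ=-0.0117, bond B=0.9984.
  t=0,j=0: stock 61.0000 → up 73.2000 (V=0.1414), down 38.4300 (V=1.9641). Price 0.6651; hedge Δ=-0.0524, bond B=3.8627.
Check: Δ(0,0)·S0 + B(0,0) = 0.6651 = V0.

(0,0): Delta=-0.0524 Bond=3.8627
(1,0): Delta=-0.2349 Bond=10.9909
(1,1): Delta=-0.0117 Bond=0.9984
(2,0): Delta=-1.0000 Bond=29.8447
(2,1): Delta=-0.0642 Bond=3.4480
(2,2): Delta=0.0000 Bond=0.0000
V0=0.6651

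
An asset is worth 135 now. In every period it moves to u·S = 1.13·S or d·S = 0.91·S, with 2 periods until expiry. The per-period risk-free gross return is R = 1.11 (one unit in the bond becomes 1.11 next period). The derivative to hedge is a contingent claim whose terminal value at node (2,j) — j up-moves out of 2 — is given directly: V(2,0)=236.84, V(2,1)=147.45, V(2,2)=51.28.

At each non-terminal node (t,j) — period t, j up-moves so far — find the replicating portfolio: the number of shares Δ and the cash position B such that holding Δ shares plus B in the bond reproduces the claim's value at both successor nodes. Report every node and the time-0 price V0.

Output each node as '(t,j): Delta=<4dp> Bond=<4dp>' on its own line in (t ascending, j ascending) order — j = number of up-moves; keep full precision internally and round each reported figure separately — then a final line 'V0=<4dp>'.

Since d<R<u, set p* = (R−d)/(u−d) = 0.9091; price each node as the discounted p*-expectation of its children.
At expiry t=2: V(2,0)=236.8400, V(2,1)=147.4500, V(2,2)=51.2800
Node (1,0) S=122.8500: V=(p*·147.4500+(1−p*)·236.8400)/1.11=140.1589; Δ=(147.4500−236.8400)/(138.8205−111.7935)=-3.3074; B=V−Δ·S=546.4771
Node (1,1) S=152.5500: V=(p*·51.2800+(1−p*)·147.4500)/1.11=54.0745; Δ=(51.2800−147.4500)/(172.3815−138.8205)=-2.8655; B=V−Δ·S=491.2109
Node (0,0) S=135.0000: V=(p*·54.0745+(1−p*)·140.1589)/1.11=55.7661; Δ=(54.0745−140.1589)/(152.5500−122.8500)=-2.8985; B=V−Δ·S=447.0586
Each (Δ,B) replicates both successor values, so the strategy is self-financing and V0 is arbitrage-free.

(0,0): Delta=-2.8985 Bond=447.0586
(1,0): Delta=-3.3074 Bond=546.4771
(1,1): Delta=-2.8655 Bond=491.2109
V0=55.7661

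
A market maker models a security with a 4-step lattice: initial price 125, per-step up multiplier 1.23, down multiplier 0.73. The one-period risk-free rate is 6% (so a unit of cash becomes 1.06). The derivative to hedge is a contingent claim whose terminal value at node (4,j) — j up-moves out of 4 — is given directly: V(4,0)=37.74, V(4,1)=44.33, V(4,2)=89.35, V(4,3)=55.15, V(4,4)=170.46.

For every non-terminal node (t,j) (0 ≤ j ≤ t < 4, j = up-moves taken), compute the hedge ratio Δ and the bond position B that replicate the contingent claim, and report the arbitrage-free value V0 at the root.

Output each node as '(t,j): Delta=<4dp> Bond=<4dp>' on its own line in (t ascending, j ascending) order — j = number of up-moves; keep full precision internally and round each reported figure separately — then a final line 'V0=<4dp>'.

No-arbitrage ⇒ martingale measure with p* = (R−d)/(u−d) = 0.6600.
At expiry t=4: V(4,0)=37.7400, V(4,1)=44.3300, V(4,2)=89.3500, V(4,3)=55.1500, V(4,4)=170.4600
  t=3,j=0: stock 48.6271 → up 59.8114 (V=44.3300), down 35.4978 (V=37.7400). Price 39.7070; hedge Δ=0.2710, bond B=26.5270.
  t=3,j=1: stock 81.9334 → up 100.7781 (V=89.3500), down 59.8114 (V=44.3300). Price 69.8521; hedge Δ=1.0989, bond B=-20.1879.
  t=3,j=2: stock 138.0521 → up 169.8041 (V=55.1500), down 100.7781 (V=89.3500). Price 62.9981; hedge Δ=-0.4955, bond B=131.3981.
  t=3,j=3: stock 232.6084 → up 286.1083 (V=170.4600), down 169.8041 (V=55.1500). Price 123.8251; hedge Δ=0.9915, bond B=-106.7949.
  t=2,j=0: stock 66.6125 → up 81.9334 (V=69.8521), down 48.6271 (V=39.7070). Price 56.2290; hedge Δ=0.9051, bond B=-4.0612.
  t=2,j=1: stock 112.2375 → up 138.0521 (V=62.9981), down 81.9334 (V=69.8521). Price 61.6306; hedge Δ=-0.1221, bond B=75.3385.
  t=2,j=2: stock 189.1125 → up 232.6084 (V=123.8251), down 138.0521 (V=62.9981). Price 97.3056; hedge Δ=0.6433, bond B=-24.3484.
  t=1,j=0: stock 91.2500 → up 112.2375 (V=61.6306), down 66.6125 (V=56.2290). Price 56.4095; hedge Δ=0.1184, bond B=45.6063.
  t=1,j=1: stock 153.7500 → up 189.1125 (V=97.3056), down 112.2375 (V=61.6306). Price 80.3548; hedge Δ=0.4641, bond B=9.0049.
  t=0,j=0: stock 125.0000 → up 153.7500 (V=80.3548), down 91.2500 (V=56.4095). Price 68.1259; hedge Δ=0.3831, bond B=20.2352.
The time-0 hedge costs 68.1259, which is the no-arbitrage price.

(0,0): Delta=0.3831 Bond=20.2352
(1,0): Delta=0.1184 Bond=45.6063
(1,1): Delta=0.4641 Bond=9.0049
(2,0): Delta=0.9051 Bond=-4.0612
(2,1): Delta=-0.1221 Bond=75.3385
(2,2): Delta=0.6433 Bond=-24.3484
(3,0): Delta=0.2710 Bond=26.5270
(3,1): Delta=1.0989 Bond=-20.1879
(3,2): Delta=-0.4955 Bond=131.3981
(3,3): Delta=0.9915 Bond=-106.7949
V0=68.1259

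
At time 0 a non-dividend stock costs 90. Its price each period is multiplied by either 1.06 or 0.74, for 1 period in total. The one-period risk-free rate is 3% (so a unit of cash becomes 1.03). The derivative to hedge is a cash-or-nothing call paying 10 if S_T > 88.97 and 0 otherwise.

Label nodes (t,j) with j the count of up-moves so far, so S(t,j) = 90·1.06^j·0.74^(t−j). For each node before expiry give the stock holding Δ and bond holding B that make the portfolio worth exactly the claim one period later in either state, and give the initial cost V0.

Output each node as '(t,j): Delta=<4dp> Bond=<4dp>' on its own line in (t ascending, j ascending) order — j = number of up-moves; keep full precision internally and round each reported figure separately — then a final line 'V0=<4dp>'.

(0,0): Delta=0.3472 Bond=-22.4515
V0=8.7985

The replicating-portfolio and risk-neutral prices coincide; use p* = (1.03−0.74)/(1.06−0.74) = 0.9062 for the latter.
Terminal payoffs: V(1,0)=0.0000, V(1,1)=10.0000
Node (0,0) S=90.0000: V=(p*·10.0000+(1−p*)·0.0000)/1.03=8.7985; Δ=(10.0000−0.0000)/(95.4000−66.6000)=0.3472; B=V−Δ·S=-22.4515
Self-financing check: at every node Δ·S+B equals the discounted successor values.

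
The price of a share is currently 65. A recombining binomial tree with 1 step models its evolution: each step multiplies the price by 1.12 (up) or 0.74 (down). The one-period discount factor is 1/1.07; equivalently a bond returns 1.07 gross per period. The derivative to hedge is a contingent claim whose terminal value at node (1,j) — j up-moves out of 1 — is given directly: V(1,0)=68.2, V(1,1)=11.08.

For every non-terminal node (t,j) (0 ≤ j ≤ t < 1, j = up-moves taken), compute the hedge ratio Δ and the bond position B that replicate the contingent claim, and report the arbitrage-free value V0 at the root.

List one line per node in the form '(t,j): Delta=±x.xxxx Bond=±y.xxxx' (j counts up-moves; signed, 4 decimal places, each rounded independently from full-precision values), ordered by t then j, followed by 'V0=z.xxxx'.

(0,0): Delta=-2.3126 Bond=167.6950
V0=17.3792

Risk-neutral probability p* = (R−d)/(u−d) = (1.07−0.74)/(1.12−0.74) = 0.8684.
Terminal payoffs: V(1,0)=68.2000, V(1,1)=11.0800
(0,0): S=65.0000. Δ = (V_up−V_dn)/(S_up−S_dn) = (11.0800−68.2000)/(72.8000−48.1000) = -2.3126. V = [p*·11.0800 + (1−p*)·68.2000]/1.07 = 17.3792. B = V − Δ·S = 167.6950.
Root portfolio cost Δ·65+B reproduces V0=17.3792.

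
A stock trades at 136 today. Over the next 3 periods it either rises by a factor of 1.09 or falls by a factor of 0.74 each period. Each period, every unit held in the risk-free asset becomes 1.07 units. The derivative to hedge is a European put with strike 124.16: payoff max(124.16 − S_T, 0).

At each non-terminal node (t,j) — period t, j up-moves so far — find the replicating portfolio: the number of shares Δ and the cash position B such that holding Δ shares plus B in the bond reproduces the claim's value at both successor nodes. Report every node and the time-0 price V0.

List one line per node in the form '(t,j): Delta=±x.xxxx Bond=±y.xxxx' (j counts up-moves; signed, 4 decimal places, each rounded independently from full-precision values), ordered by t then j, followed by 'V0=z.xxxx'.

Under the risk-neutral measure, an up-move has probability p* = (R−d)/(u−d) = 0.9429 and values discount at R = 1.07.
At expiry t=3: V(3,0)=69.0495, V(3,1)=42.9838, V(3,2)=4.5896, V(3,3)=0.0000
Node (2,0) S=74.4736: V=(p*·42.9838+(1−p*)·69.0495)/1.07=41.5638; Δ=(42.9838−69.0495)/(81.1762−55.1105)=-1.0000; B=V−Δ·S=116.0374
Node (2,1) S=109.6976: V=(p*·4.5896+(1−p*)·42.9838)/1.07=6.3398; Δ=(4.5896−42.9838)/(119.5704−81.1762)=-1.0000; B=V−Δ·S=116.0374
Node (2,2) S=161.5816: V=(p*·0.0000+(1−p*)·4.5896)/1.07=0.2451; Δ=(0.0000−4.5896)/(176.1239−119.5704)=-0.0812; B=V−Δ·S=13.3583
Node (1,0) S=100.6400: V=(p*·6.3398+(1−p*)·41.5638)/1.07=7.8062; Δ=(6.3398−41.5638)/(109.6976−74.4736)=-1.0000; B=V−Δ·S=108.4462
Node (1,1) S=148.2400: V=(p*·0.2451+(1−p*)·6.3398)/1.07=0.5546; Δ=(0.2451−6.3398)/(161.5816−109.6976)=-0.1175; B=V−Δ·S=17.9679
Node (0,0) S=136.0000: V=(p*·0.5546+(1−p*)·7.8062)/1.07=0.9055; Δ=(0.5546−7.8062)/(148.2400−100.6400)=-0.1523; B=V−Δ·S=21.6244
The time-0 hedge costs 0.9055, which is the no-arbitrage price.

(0,0): Delta=-0.1523 Bond=21.6244
(1,0): Delta=-1.0000 Bond=108.4462
(1,1): Delta=-0.1175 Bond=17.9679
(2,0): Delta=-1.0000 Bond=116.0374
(2,1): Delta=-1.0000 Bond=116.0374
(2,2): Delta=-0.0812 Bond=13.3583
V0=0.9055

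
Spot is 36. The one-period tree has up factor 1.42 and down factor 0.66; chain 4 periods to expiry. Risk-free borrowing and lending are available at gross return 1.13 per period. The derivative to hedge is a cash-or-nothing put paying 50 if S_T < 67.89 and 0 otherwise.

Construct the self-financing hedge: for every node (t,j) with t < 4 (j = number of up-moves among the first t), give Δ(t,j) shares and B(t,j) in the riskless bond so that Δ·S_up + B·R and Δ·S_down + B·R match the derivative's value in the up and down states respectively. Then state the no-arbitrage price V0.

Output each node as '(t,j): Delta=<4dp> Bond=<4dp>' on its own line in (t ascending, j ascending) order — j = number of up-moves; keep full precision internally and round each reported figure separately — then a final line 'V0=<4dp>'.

(0,0): Delta=-0.5545 Bond=35.0721
(1,0): Delta=-0.8293 Bond=46.1614
(1,1): Delta=-0.4757 Bond=35.6023
(2,0): Delta=0.0000 Bond=39.1573
(2,1): Delta=-1.0672 Bond=60.1868
(2,2): Delta=-0.3060 Bond=27.9172
(3,0): Delta=0.0000 Bond=44.2478
(3,1): Delta=0.0000 Bond=44.2478
(3,2): Delta=-1.3732 Bond=82.6735
(3,3): Delta=0.0000 Bond=0.0000
V0=15.1105

Risk-neutral probability p* = (R−d)/(u−d) = (1.13−0.66)/(1.42−0.66) = 0.6184.
At expiry t=4: V(4,0)=50.0000, V(4,1)=50.0000, V(4,2)=50.0000, V(4,3)=0.0000, V(4,4)=0.0000
(3,0): S=10.3499. Δ = (V_up−V_dn)/(S_up−S_dn) = (50.0000−50.0000)/(14.6968−6.8309) = 0.0000. V = [p*·50.0000 + (1−p*)·50.0000]/1.13 = 44.2478. B = V − Δ·S = 44.2478.
(3,1): S=22.2679. Δ = (V_up−V_dn)/(S_up−S_dn) = (50.0000−50.0000)/(31.6204−14.6968) = 0.0000. V = [p*·50.0000 + (1−p*)·50.0000]/1.13 = 44.2478. B = V − Δ·S = 44.2478.
(3,2): S=47.9097. Δ = (V_up−V_dn)/(S_up−S_dn) = (0.0000−50.0000)/(68.0317−31.6204) = -1.3732. V = [p*·0.0000 + (1−p*)·50.0000]/1.13 = 16.8840. B = V − Δ·S = 82.6735.
(3,3): S=103.0784. Δ = (V_up−V_dn)/(S_up−S_dn) = (0.0000−0.0000)/(146.3713−68.0317) = 0.0000. V = [p*·0.0000 + (1−p*)·0.0000]/1.13 = 0.0000. B = V − Δ·S = 0.0000.
(2,0): S=15.6816. Δ = (V_up−V_dn)/(S_up−S_dn) = (44.2478−44.2478)/(22.2679−10.3499) = 0.0000. V = [p*·44.2478 + (1−p*)·44.2478]/1.13 = 39.1573. B = V − Δ·S = 39.1573.
(2,1): S=33.7392. Δ = (V_up−V_dn)/(S_up−S_dn) = (16.8840−44.2478)/(47.9097−22.2679) = -1.0672. V = [p*·16.8840 + (1−p*)·44.2478]/1.13 = 24.1818. B = V − Δ·S = 60.1868.
(2,2): S=72.5904. Δ = (V_up−V_dn)/(S_up−S_dn) = (0.0000−16.8840)/(103.0784−47.9097) = -0.3060. V = [p*·0.0000 + (1−p*)·16.8840]/1.13 = 5.7014. B = V − Δ·S = 27.9172.
(1,0): S=23.7600. Δ = (V_up−V_dn)/(S_up−S_dn) = (24.1818−39.1573)/(33.7392−15.6816) = -0.8293. V = [p*·24.1818 + (1−p*)·39.1573]/1.13 = 26.4568. B = V − Δ·S = 46.1614.
(1,1): S=51.1200. Δ = (V_up−V_dn)/(S_up−S_dn) = (5.7014−24.1818)/(72.5904−33.7392) = -0.4757. V = [p*·5.7014 + (1−p*)·24.1818]/1.13 = 11.2860. B = V − Δ·S = 35.6023.
(0,0): S=36.0000. Δ = (V_up−V_dn)/(S_up−S_dn) = (11.2860−26.4568)/(51.1200−23.7600) = -0.5545. V = [p*·11.2860 + (1−p*)·26.4568]/1.13 = 15.1105. B = V − Δ·S = 35.0721.
The time-0 hedge costs 15.1105, which is the no-arbitrage price.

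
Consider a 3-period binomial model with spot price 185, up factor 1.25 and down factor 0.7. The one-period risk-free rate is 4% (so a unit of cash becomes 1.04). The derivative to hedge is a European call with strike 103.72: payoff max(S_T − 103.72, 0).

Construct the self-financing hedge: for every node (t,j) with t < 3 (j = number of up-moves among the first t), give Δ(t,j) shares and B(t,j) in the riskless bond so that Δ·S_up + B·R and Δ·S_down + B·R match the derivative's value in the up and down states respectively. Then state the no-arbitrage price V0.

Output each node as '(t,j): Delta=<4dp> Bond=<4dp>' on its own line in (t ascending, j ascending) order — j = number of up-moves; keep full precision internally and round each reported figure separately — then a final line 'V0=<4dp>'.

(0,0): Delta=0.9467 Bond=-80.3466
(1,0): Delta=0.7925 Bond=-63.5903
(1,1): Delta=1.0000 Bond=-95.8950
(2,0): Delta=0.1924 Bond=-11.7391
(2,1): Delta=1.0000 Bond=-99.7308
(2,2): Delta=1.0000 Bond=-99.7308
V0=94.7858

Since d<R<u, set p* = (R−d)/(u−d) = 0.6182; price each node as the discounted p*-expectation of its children.
Terminal values V(3,·): V(3,0)=0.0000, V(3,1)=9.5925, V(3,2)=98.6238, V(3,3)=257.6081
  t=2,j=0: stock 90.6500 → up 113.3125 (V=9.5925), down 63.4550 (V=0.0000). Price 5.7018; hedge Δ=0.1924, bond B=-11.7391.
  t=2,j=1: stock 161.8750 → up 202.3438 (V=98.6238), down 113.3125 (V=9.5925). Price 62.1442; hedge Δ=1.0000, bond B=-99.7308.
  t=2,j=2: stock 289.0625 → up 361.3281 (V=257.6081), down 202.3438 (V=98.6238). Price 189.3317; hedge Δ=1.0000, bond B=-99.7308.
  t=1,j=0: stock 129.5000 → up 161.8750 (V=62.1442), down 90.6500 (V=5.7018). Price 39.0322; hedge Δ=0.7925, bond B=-63.5903.
  t=1,j=1: stock 231.2500 → up 289.0625 (V=189.3317), down 161.8750 (V=62.1442). Price 135.3550; hedge Δ=1.0000, bond B=-95.8950.
  t=0,j=0: stock 185.0000 → up 231.2500 (V=135.3550), down 129.5000 (V=39.0322). Price 94.7858; hedge Δ=0.9467, bond B=-80.3466.
Root portfolio cost Δ·185+B reproduces V0=94.7858.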